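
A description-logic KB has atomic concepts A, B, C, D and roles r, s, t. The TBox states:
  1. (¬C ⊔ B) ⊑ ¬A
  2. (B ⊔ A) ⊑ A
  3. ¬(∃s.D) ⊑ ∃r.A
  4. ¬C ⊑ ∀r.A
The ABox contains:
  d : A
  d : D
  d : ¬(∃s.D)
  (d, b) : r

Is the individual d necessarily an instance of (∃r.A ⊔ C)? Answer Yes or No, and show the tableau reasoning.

1. d : (∃r.A ⊔ C)?  L(d) = {A, D, ¬(∃s.D)} ∪ {(∀r.¬A ⊓ ¬C)}
   clash {A, ¬A} at d — d ∈ (∃r.A ⊔ C)
2. Hence d : (∃r.A ⊔ C): entailed.

Yes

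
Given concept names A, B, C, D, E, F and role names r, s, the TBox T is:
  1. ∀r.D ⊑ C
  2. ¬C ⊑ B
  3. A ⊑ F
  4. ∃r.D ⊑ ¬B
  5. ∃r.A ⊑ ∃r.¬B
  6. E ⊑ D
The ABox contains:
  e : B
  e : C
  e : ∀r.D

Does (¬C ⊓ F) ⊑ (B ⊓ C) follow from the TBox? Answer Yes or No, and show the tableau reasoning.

No

1. (¬C ⊓ F) ⊑ (B ⊓ C)  ⇔  ((¬C ⊓ F) ⊓ (¬B ⊔ ¬C)) unsat w.r.t. T
   apply at x₀: ¬C⊑B
   open: L(x₀) ⊇ {B, F, ¬C, ¬E, ∀r.¬A, …} (+ ∃-successors)
2. Hence (¬C ⊓ F) ⊑ (B ⊓ C): not entailed.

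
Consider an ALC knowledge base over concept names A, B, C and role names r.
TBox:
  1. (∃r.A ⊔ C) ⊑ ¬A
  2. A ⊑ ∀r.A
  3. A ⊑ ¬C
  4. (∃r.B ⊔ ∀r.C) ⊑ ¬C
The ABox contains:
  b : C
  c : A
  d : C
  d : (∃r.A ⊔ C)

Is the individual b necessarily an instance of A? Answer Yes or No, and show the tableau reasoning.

No

1. b : A?  L(b) = {C} ∪ {¬A}
   open: L(b) ⊇ {C, ¬A, ∀r.¬B, ∃r.¬C} (+ ∃-successors) — b ∉ A possible
2. Hence b : A: not entailed.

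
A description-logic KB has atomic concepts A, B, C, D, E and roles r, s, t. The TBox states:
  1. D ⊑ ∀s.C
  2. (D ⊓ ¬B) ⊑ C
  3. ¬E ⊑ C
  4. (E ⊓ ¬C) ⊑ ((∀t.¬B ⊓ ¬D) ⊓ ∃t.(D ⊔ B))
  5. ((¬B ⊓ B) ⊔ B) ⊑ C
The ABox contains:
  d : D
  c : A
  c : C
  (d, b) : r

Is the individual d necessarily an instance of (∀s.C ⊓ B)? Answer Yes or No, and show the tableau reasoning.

1. d : (∀s.C ⊓ B)?  L(d) = {D} ∪ {(∃s.¬C ⊔ ¬B)}
   apply at d: D⊑∀s.C
   open: L(d) ⊇ {C, D, E, ¬B, ∀s.C} — d ∉ (∀s.C ⊓ B) possible
2. Hence d : (∀s.C ⊓ B): not entailed.

No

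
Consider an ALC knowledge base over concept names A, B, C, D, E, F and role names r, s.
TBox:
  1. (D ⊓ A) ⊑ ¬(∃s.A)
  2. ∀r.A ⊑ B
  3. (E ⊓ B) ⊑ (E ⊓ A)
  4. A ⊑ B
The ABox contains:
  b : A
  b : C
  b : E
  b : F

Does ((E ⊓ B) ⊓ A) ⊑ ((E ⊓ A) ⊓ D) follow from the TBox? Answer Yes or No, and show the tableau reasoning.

No

1. ((E ⊓ B) ⊓ A) ⊑ ((E ⊓ A) ⊓ D)  ⇔  (((E ⊓ B) ⊓ A) ⊓ ((¬E ⊔ ¬A) ⊔ ¬D)) unsat w.r.t. T
   apply at x₀: (E ⊓ B)⊑(E ⊓ A)
   open: L(x₀) ⊇ {A, B, E, ¬D}
2. Hence ((E ⊓ B) ⊓ A) ⊑ ((E ⊓ A) ⊓ D): not entailed.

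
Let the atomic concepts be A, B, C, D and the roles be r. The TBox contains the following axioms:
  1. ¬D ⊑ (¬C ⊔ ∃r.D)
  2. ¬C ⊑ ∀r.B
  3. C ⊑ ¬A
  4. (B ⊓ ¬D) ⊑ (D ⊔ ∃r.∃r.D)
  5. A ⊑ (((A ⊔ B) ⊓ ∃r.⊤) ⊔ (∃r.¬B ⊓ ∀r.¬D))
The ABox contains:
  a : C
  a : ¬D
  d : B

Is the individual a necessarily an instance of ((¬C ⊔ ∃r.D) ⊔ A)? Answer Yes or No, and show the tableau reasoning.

Yes

1. a : ((¬C ⊔ ∃r.D) ⊔ A)?  L(a) = {C, ¬D} ∪ {((C ⊓ ∀r.¬D) ⊓ ¬A)}
   clash {D, ¬D} at an ∃-successor — a ∈ ((¬C ⊔ ∃r.D) ⊔ A)
2. Hence a : ((¬C ⊔ ∃r.D) ⊔ A): entailed.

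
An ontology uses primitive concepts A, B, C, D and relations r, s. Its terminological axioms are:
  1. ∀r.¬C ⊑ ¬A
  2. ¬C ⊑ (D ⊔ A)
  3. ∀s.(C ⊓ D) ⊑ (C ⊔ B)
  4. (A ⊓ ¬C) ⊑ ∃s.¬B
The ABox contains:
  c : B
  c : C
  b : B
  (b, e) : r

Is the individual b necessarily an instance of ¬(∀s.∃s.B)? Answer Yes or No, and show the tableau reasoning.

No

1. b : ¬(∀s.∃s.B)?  L(b) = {B} ∪ {∀s.∃s.B}
   open: L(b) ⊇ {B, C, ∀s.∃s.B, ∃r.C, ∃s.(¬C ⊔ ¬D)} (+ ∃-successors) — b ∉ ¬(∀s.∃s.B) possible
2. Hence b : ¬(∀s.∃s.B): not entailed.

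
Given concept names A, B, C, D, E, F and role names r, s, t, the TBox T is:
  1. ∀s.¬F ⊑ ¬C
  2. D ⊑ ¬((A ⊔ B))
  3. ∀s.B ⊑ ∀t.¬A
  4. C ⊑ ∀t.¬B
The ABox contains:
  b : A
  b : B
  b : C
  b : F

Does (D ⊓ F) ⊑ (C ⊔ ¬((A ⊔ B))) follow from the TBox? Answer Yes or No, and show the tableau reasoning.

Yes

1. (D ⊓ F) ⊑ (C ⊔ ¬((A ⊔ B)))  ⇔  ((D ⊓ F) ⊓ (¬C ⊓ (A ⊔ B))) unsat w.r.t. T
   all branches close; clash {B, ¬B} at x₀
2. Hence (D ⊓ F) ⊑ (C ⊔ ¬((A ⊔ B))): entailed.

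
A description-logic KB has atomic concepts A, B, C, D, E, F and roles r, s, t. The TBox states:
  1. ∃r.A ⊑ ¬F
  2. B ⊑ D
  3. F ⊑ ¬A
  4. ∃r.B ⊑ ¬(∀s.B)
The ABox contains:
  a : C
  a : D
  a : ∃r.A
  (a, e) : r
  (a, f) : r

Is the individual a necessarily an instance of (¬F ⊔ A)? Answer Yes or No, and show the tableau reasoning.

1. a : (¬F ⊔ A)?  L(a) = {C, D, ∃r.A} ∪ {(F ⊓ ¬A)}
   clash {F, ¬F} at a — a ∈ (¬F ⊔ A)
2. Hence a : (¬F ⊔ A): entailed.

Yes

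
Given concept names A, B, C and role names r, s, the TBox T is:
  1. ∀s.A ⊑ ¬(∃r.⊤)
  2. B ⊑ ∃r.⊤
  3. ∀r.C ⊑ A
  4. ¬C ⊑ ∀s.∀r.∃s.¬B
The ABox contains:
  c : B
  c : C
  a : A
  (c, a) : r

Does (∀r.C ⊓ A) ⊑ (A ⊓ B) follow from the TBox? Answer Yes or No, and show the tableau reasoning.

No

1. (∀r.C ⊓ A) ⊑ (A ⊓ B)  ⇔  ((∀r.C ⊓ A) ⊓ (¬A ⊔ ¬B)) unsat w.r.t. T
   open: L(x₀) ⊇ {A, C, ¬B, ∀r.C, ∃s.¬A} (+ ∃-successors)
2. Hence (∀r.C ⊓ A) ⊑ (A ⊓ B): not entailed.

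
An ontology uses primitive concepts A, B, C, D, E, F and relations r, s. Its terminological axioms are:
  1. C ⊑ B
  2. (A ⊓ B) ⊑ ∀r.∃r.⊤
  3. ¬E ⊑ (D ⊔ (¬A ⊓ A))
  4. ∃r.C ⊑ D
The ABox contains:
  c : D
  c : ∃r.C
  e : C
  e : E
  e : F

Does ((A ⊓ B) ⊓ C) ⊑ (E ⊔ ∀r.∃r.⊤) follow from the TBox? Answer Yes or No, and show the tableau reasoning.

Yes

1. ((A ⊓ B) ⊓ C) ⊑ (E ⊔ ∀r.∃r.⊤)  ⇔  (((A ⊓ B) ⊓ C) ⊓ (¬E ⊓ ∃r.∀r.⊥)) unsat w.r.t. T
   all branches close; clash ⊥ at an ∃-successor
2. Hence ((A ⊓ B) ⊓ C) ⊑ (E ⊔ ∀r.∃r.⊤): entailed.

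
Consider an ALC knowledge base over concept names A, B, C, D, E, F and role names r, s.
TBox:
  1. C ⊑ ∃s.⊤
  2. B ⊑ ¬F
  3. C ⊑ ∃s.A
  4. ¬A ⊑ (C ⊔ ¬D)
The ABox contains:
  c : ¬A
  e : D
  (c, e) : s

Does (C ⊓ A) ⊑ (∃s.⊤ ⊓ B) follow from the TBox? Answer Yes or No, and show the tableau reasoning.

No

1. (C ⊓ A) ⊑ (∃s.⊤ ⊓ B)  ⇔  ((C ⊓ A) ⊓ (∀s.⊥ ⊔ ¬B)) unsat w.r.t. T
   apply at x₀: C⊑∃s.⊤; C⊑∃s.A
   open: L(x₀) ⊇ {A, C, ¬B, ∃s.A, ∃s.⊤} (+ ∃-successors)
2. Hence (C ⊓ A) ⊑ (∃s.⊤ ⊓ B): not entailed.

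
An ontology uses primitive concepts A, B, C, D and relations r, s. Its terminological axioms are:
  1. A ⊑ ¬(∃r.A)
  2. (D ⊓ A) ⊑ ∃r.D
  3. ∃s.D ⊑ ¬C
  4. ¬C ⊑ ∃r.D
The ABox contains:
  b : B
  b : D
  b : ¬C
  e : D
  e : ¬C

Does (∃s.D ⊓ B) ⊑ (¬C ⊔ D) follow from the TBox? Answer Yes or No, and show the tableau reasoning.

1. (∃s.D ⊓ B) ⊑ (¬C ⊔ D)  ⇔  ((∃s.D ⊓ B) ⊓ (C ⊓ ¬D)) unsat w.r.t. T
   all branches close; clash {C, ¬C} at x₀
2. Hence (∃s.D ⊓ B) ⊑ (¬C ⊔ D): entailed.

Yes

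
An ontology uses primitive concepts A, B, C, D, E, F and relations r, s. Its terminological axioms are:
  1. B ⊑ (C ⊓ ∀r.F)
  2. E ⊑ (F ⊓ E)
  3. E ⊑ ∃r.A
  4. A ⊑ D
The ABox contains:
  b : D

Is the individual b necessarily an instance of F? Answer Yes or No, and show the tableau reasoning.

1. b : F?  L(b) = {D} ∪ {¬F}
   open: L(b) ⊇ {D, ¬B, ¬E, ¬F} — b ∉ F possible
2. Hence b : F: not entailed.

No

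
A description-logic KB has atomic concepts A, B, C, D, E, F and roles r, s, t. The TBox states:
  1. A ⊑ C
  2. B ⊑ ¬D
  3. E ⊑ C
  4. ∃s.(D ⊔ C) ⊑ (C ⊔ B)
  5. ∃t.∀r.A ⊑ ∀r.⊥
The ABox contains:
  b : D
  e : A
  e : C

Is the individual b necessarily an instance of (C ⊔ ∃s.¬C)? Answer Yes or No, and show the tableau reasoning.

No

1. b : (C ⊔ ∃s.¬C)?  L(b) = {D} ∪ {(¬C ⊓ ∀s.C)}
   open: L(b) ⊇ {D, ¬A, ¬B, ¬C, ¬E, …} — b ∉ (C ⊔ ∃s.¬C) possible
2. Hence b : (C ⊔ ∃s.¬C): not entailed.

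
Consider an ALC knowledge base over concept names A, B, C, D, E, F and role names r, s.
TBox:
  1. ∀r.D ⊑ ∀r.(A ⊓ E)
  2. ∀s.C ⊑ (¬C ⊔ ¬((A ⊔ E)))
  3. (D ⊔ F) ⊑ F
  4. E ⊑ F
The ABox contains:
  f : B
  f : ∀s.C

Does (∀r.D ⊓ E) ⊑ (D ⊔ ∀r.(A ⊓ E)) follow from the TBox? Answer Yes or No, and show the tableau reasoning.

Yes

1. (∀r.D ⊓ E) ⊑ (D ⊔ ∀r.(A ⊓ E))  ⇔  ((∀r.D ⊓ E) ⊓ (¬D ⊓ ∃r.(¬A ⊔ ¬E))) unsat w.r.t. T
   all branches close; clash {E, ¬E} at x₀
2. Hence (∀r.D ⊓ E) ⊑ (D ⊔ ∀r.(A ⊓ E)): entailed.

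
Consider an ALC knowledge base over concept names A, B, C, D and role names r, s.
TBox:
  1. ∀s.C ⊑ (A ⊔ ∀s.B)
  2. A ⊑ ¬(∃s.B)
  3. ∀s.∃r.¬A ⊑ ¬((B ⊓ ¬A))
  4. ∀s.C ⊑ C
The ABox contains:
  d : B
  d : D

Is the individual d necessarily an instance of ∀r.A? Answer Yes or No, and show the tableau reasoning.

No

1. d : ∀r.A?  L(d) = {B, D} ∪ {∃r.¬A}
   open: L(d) ⊇ {B, D, ¬A, ∃r.¬A, ∃s.¬C, …} (+ ∃-successors) — d ∉ ∀r.A possible
2. Hence d : ∀r.A: not entailed.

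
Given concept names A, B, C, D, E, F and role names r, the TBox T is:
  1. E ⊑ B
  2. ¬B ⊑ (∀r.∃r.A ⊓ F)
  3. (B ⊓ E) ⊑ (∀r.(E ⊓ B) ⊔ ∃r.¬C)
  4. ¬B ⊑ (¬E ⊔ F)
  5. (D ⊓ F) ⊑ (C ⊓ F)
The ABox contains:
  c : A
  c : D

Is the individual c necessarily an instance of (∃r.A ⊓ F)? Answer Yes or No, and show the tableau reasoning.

1. c : (∃r.A ⊓ F)?  L(c) = {A, D} ∪ {(∀r.¬A ⊔ ¬F)}
   open: L(c) ⊇ {A, B, D, ¬E, ¬F} — c ∉ (∃r.A ⊓ F) possible
2. Hence c : (∃r.A ⊓ F): not entailed.

No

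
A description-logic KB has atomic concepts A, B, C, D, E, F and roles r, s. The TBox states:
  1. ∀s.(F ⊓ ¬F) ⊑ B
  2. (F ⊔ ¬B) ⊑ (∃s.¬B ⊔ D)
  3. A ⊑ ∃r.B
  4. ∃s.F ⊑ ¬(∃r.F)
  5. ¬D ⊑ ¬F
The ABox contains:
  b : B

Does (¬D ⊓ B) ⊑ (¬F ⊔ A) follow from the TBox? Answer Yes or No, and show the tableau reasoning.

1. (¬D ⊓ B) ⊑ (¬F ⊔ A)  ⇔  ((¬D ⊓ B) ⊓ (F ⊓ ¬A)) unsat w.r.t. T
   all branches close; clash {F, ¬F} at x₀
2. Hence (¬D ⊓ B) ⊑ (¬F ⊔ A): entailed.

Yes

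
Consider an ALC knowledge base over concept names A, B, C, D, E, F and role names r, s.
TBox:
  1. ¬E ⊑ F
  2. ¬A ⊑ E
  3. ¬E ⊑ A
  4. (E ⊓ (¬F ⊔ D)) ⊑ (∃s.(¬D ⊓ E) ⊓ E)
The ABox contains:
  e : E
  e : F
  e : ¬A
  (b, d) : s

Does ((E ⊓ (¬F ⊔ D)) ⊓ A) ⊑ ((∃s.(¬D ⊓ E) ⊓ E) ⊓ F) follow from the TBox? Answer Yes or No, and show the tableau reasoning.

1. ((E ⊓ (¬F ⊔ D)) ⊓ A) ⊑ ((∃s.(¬D ⊓ E) ⊓ E) ⊓ F)  ⇔  (((E ⊓ (¬F ⊔ D)) ⊓ A) ⊓ ((∀s.(D ⊔ ¬E) ⊔ ¬E) ⊔ ¬F)) unsat w.r.t. T
   apply at x₀: (E ⊓ (¬F ⊔ D))⊑(∃s.(¬D ⊓ E) ⊓ E)
   open: L(x₀) ⊇ {A, E, ¬F, ∃s.(¬D ⊓ E)} (+ ∃-successors)
2. Hence ((E ⊓ (¬F ⊔ D)) ⊓ A) ⊑ ((∃s.(¬D ⊓ E) ⊓ E) ⊓ F): not entailed.

No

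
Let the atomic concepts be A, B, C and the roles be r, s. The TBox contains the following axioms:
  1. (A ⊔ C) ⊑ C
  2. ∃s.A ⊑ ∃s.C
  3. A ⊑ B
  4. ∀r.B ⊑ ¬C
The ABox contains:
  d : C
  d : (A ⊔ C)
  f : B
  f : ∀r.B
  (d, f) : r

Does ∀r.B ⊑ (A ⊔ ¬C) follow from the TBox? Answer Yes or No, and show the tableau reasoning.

Yes

1. ∀r.B ⊑ (A ⊔ ¬C)  ⇔  (∀r.B ⊓ (¬A ⊓ C)) unsat w.r.t. T
   all branches close; clash {C, ¬C} at x₀
2. Hence ∀r.B ⊑ (A ⊔ ¬C): entailed.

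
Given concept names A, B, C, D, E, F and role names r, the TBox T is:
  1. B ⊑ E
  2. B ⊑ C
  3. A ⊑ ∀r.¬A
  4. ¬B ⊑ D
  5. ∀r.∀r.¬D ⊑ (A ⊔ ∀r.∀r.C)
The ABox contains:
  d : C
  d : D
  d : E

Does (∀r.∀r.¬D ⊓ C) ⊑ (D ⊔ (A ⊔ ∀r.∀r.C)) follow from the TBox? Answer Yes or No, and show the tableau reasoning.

1. (∀r.∀r.¬D ⊓ C) ⊑ (D ⊔ (A ⊔ ∀r.∀r.C))  ⇔  ((∀r.∀r.¬D ⊓ C) ⊓ (¬D ⊓ (¬A ⊓ ∃r.∃r.¬C))) unsat w.r.t. T
   all branches close; clash {D, ¬D} at x₀
2. Hence (∀r.∀r.¬D ⊓ C) ⊑ (D ⊔ (A ⊔ ∀r.∀r.C)): entailed.

Yes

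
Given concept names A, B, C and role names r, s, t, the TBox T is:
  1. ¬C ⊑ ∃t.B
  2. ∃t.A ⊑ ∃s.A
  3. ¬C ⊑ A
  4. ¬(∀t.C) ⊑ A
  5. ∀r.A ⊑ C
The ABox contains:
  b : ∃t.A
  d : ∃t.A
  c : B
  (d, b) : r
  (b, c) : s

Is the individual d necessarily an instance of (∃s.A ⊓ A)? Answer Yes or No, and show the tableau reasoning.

1. d : (∃s.A ⊓ A)?  L(d) = {∃t.A} ∪ {(∀s.¬A ⊔ ¬A)}
   apply at d: ∃t.A⊑∃s.A
   open: L(d) ⊇ {C, ¬A, ∀t.C, ∃s.A, ∃t.A} (+ ∃-successors) — d ∉ (∃s.A ⊓ A) possible
2. Hence d : (∃s.A ⊓ A): not entailed.

No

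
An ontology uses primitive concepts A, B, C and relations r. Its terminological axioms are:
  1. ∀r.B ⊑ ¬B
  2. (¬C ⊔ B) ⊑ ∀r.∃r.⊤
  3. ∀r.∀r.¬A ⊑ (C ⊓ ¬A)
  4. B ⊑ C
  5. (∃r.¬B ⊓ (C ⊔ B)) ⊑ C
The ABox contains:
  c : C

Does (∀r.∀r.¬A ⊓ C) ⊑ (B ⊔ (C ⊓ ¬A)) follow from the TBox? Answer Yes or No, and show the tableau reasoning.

Yes

1. (∀r.∀r.¬A ⊓ C) ⊑ (B ⊔ (C ⊓ ¬A))  ⇔  ((∀r.∀r.¬A ⊓ C) ⊓ (¬B ⊓ (¬C ⊔ A))) unsat w.r.t. T
   all branches close; clash {A, ¬A} at x₀
2. Hence (∀r.∀r.¬A ⊓ C) ⊑ (B ⊔ (C ⊓ ¬A)): entailed.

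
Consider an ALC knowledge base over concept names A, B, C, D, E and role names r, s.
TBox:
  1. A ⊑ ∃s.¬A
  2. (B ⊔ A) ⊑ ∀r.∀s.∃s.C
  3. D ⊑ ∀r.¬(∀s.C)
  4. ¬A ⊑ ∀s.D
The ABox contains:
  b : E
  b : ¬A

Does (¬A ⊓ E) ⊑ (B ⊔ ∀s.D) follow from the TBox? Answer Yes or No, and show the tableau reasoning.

1. (¬A ⊓ E) ⊑ (B ⊔ ∀s.D)  ⇔  ((¬A ⊓ E) ⊓ (¬B ⊓ ∃s.¬D)) unsat w.r.t. T
   all branches close; clash {D, ¬D} at an ∃-successor
2. Hence (¬A ⊓ E) ⊑ (B ⊔ ∀s.D): entailed.

Yes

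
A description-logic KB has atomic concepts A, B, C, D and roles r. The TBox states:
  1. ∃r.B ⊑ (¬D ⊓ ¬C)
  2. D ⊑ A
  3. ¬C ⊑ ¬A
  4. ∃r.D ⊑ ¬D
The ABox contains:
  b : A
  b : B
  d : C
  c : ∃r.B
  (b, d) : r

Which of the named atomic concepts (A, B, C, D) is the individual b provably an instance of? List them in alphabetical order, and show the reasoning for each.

{A, B, C}

1. b : A?  L(b) = {A, B} ∪ {¬A}
   clash {A, ¬A} at b — b ∈ A
2. b : B?  L(b) = {A, B} ∪ {¬B}
   clash {B, ¬B} at b — b ∈ B
3. b : C?  L(b) = {A, B} ∪ {¬C}
   clash {A, ¬A} at b — b ∈ C
4. b : D?  L(b) = {A, B} ∪ {¬D}
   open: L(b) ⊇ {A, B, C, ¬D, ∀r.¬B} — b ∉ D possible
5. Entailed for b: {A, B, C}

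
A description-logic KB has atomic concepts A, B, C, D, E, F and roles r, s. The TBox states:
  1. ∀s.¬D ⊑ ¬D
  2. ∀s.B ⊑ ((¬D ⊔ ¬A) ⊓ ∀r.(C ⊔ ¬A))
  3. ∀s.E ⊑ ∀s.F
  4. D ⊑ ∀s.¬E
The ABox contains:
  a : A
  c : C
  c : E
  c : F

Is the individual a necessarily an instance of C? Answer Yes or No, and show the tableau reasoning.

1. a : C?  L(a) = {A} ∪ {¬C}
   open: L(a) ⊇ {A, ¬C, ¬D, ∃s.D, ∃s.¬B, …} (+ ∃-successors) — a ∉ C possible
2. Hence a : C: not entailed.

No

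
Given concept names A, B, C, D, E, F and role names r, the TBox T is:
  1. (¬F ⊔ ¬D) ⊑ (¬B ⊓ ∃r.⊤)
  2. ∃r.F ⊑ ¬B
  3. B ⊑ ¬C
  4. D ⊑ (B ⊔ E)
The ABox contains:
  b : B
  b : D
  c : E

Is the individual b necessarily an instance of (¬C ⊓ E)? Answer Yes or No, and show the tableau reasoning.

1. b : (¬C ⊓ E)?  L(b) = {B, D} ∪ {(C ⊔ ¬E)}
   apply at b: B⊑¬C; D⊑(B ⊔ E)
   open: L(b) ⊇ {B, D, F, ¬C, ¬E, …} — b ∉ (¬C ⊓ E) possible
2. Hence b : (¬C ⊓ E): not entailed.

No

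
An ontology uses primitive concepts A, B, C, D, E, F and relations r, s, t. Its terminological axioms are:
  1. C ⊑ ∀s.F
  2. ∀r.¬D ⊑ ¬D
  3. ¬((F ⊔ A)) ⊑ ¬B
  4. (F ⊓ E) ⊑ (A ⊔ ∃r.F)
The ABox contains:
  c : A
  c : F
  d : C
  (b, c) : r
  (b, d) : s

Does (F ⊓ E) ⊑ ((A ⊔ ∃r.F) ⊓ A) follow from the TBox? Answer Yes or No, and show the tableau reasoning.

1. (F ⊓ E) ⊑ ((A ⊔ ∃r.F) ⊓ A)  ⇔  ((F ⊓ E) ⊓ ((¬A ⊓ ∀r.¬F) ⊔ ¬A)) unsat w.r.t. T
   apply at x₀: (F ⊓ E)⊑(A ⊔ ∃r.F)
   open: L(x₀) ⊇ {E, F, ¬A, ¬C, ∃r.D, …} (+ ∃-successors)
2. Hence (F ⊓ E) ⊑ ((A ⊔ ∃r.F) ⊓ A): not entailed.

No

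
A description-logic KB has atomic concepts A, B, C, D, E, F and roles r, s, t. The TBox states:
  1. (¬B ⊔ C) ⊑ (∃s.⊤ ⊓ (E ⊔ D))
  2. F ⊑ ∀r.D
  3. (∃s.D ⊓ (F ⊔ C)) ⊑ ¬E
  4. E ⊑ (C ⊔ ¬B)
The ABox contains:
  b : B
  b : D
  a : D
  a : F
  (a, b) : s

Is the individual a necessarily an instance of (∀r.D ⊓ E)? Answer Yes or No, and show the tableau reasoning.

1. a : (∀r.D ⊓ E)?  L(a) = {D, F} ∪ {(∃r.¬D ⊔ ¬E)}
   apply at a: F⊑∀r.D
   open: L(a) ⊇ {B, D, F, ¬C, ¬E, …} — a ∉ (∀r.D ⊓ E) possible
2. Hence a : (∀r.D ⊓ E): not entailed.

No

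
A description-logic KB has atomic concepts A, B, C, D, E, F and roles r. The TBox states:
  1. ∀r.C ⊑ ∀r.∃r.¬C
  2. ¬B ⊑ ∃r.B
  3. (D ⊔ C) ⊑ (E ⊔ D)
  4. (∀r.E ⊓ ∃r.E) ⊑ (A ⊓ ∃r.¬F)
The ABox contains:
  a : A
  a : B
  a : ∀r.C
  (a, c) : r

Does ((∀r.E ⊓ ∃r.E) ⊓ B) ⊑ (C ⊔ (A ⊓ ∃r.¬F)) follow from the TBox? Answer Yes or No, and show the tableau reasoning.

Yes

1. ((∀r.E ⊓ ∃r.E) ⊓ B) ⊑ (C ⊔ (A ⊓ ∃r.¬F))  ⇔  (((∀r.E ⊓ ∃r.E) ⊓ B) ⊓ (¬C ⊓ (¬A ⊔ ∀r.F))) unsat w.r.t. T
   all branches close; clash {F, ¬F} at an ∃-successor
2. Hence ((∀r.E ⊓ ∃r.E) ⊓ B) ⊑ (C ⊔ (A ⊓ ∃r.¬F)): entailed.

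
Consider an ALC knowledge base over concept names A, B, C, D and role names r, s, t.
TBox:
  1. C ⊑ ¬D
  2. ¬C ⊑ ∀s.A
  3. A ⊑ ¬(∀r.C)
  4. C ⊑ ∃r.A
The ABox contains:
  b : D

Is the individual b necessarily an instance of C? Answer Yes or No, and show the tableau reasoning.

No

1. b : C?  L(b) = {D} ∪ {¬C}
   apply at b: ¬C⊑∀s.A
   open: L(b) ⊇ {D, ¬A, ¬C, ∀s.A} — b ∉ C possible
2. Hence b : C: not entailed.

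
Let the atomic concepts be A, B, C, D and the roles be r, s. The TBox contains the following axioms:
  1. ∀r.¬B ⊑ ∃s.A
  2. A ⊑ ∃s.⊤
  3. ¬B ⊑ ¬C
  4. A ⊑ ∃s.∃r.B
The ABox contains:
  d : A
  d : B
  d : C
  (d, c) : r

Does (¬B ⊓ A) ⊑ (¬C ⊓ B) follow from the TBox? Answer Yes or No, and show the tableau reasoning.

1. (¬B ⊓ A) ⊑ (¬C ⊓ B)  ⇔  ((¬B ⊓ A) ⊓ (C ⊔ ¬B)) unsat w.r.t. T
   apply at x₀: A⊑∃s.⊤; ¬B⊑¬C; A⊑∃s.∃r.B
   open: L(x₀) ⊇ {A, ¬B, ¬C, ∃r.B, ∃s.∃r.B, …} (+ ∃-successors)
2. Hence (¬B ⊓ A) ⊑ (¬C ⊓ B): not entailed.

No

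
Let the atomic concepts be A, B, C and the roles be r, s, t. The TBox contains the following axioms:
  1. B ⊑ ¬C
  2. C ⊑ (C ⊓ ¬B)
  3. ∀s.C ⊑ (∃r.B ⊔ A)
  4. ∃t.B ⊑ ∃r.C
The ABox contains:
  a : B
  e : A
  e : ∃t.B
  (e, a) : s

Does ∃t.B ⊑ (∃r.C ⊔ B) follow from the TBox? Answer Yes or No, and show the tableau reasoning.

1. ∃t.B ⊑ (∃r.C ⊔ B)  ⇔  (∃t.B ⊓ (∀r.¬C ⊓ ¬B)) unsat w.r.t. T
   all branches close; clash {C, ¬C} at an ∃-successor
2. Hence ∃t.B ⊑ (∃r.C ⊔ B): entailed.

Yes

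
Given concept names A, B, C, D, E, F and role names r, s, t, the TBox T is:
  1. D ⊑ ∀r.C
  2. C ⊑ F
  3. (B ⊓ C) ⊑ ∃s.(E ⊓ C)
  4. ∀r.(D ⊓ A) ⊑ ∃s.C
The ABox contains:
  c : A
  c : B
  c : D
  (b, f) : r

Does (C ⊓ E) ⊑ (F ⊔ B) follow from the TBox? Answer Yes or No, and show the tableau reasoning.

1. (C ⊓ E) ⊑ (F ⊔ B)  ⇔  ((C ⊓ E) ⊓ (¬F ⊓ ¬B)) unsat w.r.t. T
   all branches close; clash {F, ¬F} at x₀
2. Hence (C ⊓ E) ⊑ (F ⊔ B): entailed.

Yes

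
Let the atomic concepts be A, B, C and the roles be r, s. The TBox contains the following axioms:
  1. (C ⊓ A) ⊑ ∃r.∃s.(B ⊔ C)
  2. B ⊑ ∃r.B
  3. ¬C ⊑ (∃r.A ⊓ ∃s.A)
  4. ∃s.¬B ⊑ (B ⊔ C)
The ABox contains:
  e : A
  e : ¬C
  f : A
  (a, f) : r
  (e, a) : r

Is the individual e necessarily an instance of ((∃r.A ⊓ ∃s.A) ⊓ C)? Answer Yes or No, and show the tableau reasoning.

No

1. e : ((∃r.A ⊓ ∃s.A) ⊓ C)?  L(e) = {A, ¬C} ∪ {((∀r.¬A ⊔ ∀s.¬A) ⊔ ¬C)}
   apply at e: ¬C⊑(∃r.A ⊓ ∃s.A)
   open: L(e) ⊇ {A, ¬B, ¬C, ∀s.B, ∃r.A, …} (+ ∃-successors) — e ∉ ((∃r.A ⊓ ∃s.A) ⊓ C) possible
2. Hence e : ((∃r.A ⊓ ∃s.A) ⊓ C): not entailed.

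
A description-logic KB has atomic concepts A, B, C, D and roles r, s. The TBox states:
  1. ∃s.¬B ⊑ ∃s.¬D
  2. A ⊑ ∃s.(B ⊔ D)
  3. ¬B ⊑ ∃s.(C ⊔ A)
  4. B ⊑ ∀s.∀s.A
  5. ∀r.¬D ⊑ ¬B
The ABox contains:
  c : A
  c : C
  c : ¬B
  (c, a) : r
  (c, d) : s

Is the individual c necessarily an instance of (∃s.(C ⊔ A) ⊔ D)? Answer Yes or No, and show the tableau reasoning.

Yes

1. c : (∃s.(C ⊔ A) ⊔ D)?  L(c) = {A, C, ¬B} ∪ {(∀s.(¬C ⊓ ¬A) ⊓ ¬D)}
   clash {A, ¬A} at an ∃-successor — c ∈ (∃s.(C ⊔ A) ⊔ D)
2. Hence c : (∃s.(C ⊔ A) ⊔ D): entailed.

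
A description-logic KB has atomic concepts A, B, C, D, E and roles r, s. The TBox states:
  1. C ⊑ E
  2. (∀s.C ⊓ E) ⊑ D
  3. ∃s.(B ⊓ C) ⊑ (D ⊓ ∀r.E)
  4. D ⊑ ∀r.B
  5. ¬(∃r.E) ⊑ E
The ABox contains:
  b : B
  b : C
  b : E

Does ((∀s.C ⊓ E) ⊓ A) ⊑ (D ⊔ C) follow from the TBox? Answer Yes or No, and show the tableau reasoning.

Yes

1. ((∀s.C ⊓ E) ⊓ A) ⊑ (D ⊔ C)  ⇔  (((∀s.C ⊓ E) ⊓ A) ⊓ (¬D ⊓ ¬C)) unsat w.r.t. T
   all branches close; clash {D, ¬D} at x₀
2. Hence ((∀s.C ⊓ E) ⊓ A) ⊑ (D ⊔ C): entailed.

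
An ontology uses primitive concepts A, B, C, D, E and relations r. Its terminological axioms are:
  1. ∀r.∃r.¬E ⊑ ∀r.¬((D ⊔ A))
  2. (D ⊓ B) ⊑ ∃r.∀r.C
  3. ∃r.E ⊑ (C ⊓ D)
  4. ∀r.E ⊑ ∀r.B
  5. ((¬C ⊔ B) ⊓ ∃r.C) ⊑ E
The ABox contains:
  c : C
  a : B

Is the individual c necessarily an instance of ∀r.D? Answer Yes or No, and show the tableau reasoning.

1. c : ∀r.D?  L(c) = {C} ∪ {∃r.¬D}
   open: L(c) ⊇ {C, ¬B, ¬D, ∀r.¬E, ∃r.¬D, …} (+ ∃-successors) — c ∉ ∀r.D possible
2. Hence c : ∀r.D: not entailed.

No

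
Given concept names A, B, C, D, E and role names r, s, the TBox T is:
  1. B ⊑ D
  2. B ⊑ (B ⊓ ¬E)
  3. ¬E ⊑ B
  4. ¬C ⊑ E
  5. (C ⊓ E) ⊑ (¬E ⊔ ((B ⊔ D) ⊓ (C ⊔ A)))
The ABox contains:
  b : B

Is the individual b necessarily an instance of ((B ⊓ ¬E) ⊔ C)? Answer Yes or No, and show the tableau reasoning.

Yes

1. b : ((B ⊓ ¬E) ⊔ C)?  L(b) = {B} ∪ {((¬B ⊔ E) ⊓ ¬C)}
   clash {E, ¬E} at b — b ∈ ((B ⊓ ¬E) ⊔ C)
2. Hence b : ((B ⊓ ¬E) ⊔ C): entailed.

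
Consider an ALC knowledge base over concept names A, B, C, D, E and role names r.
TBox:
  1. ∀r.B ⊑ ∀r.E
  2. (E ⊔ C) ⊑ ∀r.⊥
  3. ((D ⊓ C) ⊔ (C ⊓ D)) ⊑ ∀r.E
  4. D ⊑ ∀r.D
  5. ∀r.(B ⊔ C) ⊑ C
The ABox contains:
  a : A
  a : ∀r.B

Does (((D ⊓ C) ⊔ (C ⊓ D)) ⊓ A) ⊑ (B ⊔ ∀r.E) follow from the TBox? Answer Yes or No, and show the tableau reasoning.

Yes

1. (((D ⊓ C) ⊔ (C ⊓ D)) ⊓ A) ⊑ (B ⊔ ∀r.E)  ⇔  ((((D ⊓ C) ⊔ (C ⊓ D)) ⊓ A) ⊓ (¬B ⊓ ∃r.¬E)) unsat w.r.t. T
   all branches close; clash ⊥ at an ∃-successor
2. Hence (((D ⊓ C) ⊔ (C ⊓ D)) ⊓ A) ⊑ (B ⊔ ∀r.E): entailed.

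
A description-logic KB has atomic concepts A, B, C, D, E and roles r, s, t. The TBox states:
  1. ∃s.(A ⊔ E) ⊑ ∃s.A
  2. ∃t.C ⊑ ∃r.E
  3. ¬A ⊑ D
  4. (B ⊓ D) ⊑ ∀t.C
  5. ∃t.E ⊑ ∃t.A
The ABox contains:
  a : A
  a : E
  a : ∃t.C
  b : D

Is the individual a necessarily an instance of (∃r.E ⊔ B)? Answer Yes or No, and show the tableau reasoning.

1. a : (∃r.E ⊔ B)?  L(a) = {A, E, ∃t.C} ∪ {(∀r.¬E ⊓ ¬B)}
   clash {E, ¬E} at an ∃-successor — a ∈ (∃r.E ⊔ B)
2. Hence a : (∃r.E ⊔ B): entailed.

Yes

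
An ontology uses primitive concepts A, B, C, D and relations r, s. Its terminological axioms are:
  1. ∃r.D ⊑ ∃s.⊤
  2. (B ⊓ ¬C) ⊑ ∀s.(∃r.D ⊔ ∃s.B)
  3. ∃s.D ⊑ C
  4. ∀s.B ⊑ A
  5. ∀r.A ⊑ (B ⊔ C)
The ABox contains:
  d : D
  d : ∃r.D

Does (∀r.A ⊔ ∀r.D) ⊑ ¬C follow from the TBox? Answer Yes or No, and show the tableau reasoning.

1. (∀r.A ⊔ ∀r.D) ⊑ ¬C  ⇔  ((∀r.A ⊔ ∀r.D) ⊓ C) unsat w.r.t. T
   open: L(x₀) ⊇ {C, ∀r.A, ∀r.¬D, ∃s.¬B} (+ ∃-successors)
2. Hence (∀r.A ⊔ ∀r.D) ⊑ ¬C: not entailed.

No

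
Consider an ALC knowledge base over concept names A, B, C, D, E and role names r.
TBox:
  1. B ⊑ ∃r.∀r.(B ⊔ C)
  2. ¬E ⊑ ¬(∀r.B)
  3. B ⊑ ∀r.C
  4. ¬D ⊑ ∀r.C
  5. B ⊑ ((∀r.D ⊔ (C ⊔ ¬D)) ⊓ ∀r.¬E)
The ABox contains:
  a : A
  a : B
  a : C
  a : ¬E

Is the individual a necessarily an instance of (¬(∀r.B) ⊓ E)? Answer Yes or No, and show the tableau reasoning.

1. a : (¬(∀r.B) ⊓ E)?  L(a) = {A, B, C, ¬E} ∪ {(∀r.B ⊔ ¬E)}
   apply at a: B⊑∃r.∀r.(B ⊔ C); ¬E⊑¬(∀r.B); B⊑∀r.C
   open: L(a) ⊇ {A, B, C, D, ¬E, …} (+ ∃-successors) — a ∉ (¬(∀r.B) ⊓ E) possible
2. Hence a : (¬(∀r.B) ⊓ E): not entailed.

No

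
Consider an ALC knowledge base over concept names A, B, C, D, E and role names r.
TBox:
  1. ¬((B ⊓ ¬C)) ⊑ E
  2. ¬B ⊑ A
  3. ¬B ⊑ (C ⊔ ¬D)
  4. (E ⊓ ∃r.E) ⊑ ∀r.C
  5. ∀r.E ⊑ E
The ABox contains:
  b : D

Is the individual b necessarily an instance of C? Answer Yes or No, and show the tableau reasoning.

No

1. b : C?  L(b) = {D} ∪ {¬C}
   open: L(b) ⊇ {B, D, ¬C, ¬E, ∃r.¬E} (+ ∃-successors) — b ∉ C possible
2. Hence b : C: not entailed.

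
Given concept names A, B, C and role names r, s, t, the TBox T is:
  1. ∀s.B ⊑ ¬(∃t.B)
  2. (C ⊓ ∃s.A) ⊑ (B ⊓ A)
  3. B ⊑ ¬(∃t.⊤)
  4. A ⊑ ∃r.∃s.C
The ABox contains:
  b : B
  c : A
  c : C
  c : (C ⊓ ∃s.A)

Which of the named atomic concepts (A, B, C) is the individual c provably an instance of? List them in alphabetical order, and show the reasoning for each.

1. c : A?  L(c) = {A, C, (C ⊓ ∃s.A)} ∪ {¬A}
   clash {A, ¬A} at c — c ∈ A
2. c : B?  L(c) = {A, C, (C ⊓ ∃s.A)} ∪ {¬B}
   clash {B, ¬B} at c — c ∈ B
3. c : C?  L(c) = {A, C, (C ⊓ ∃s.A)} ∪ {¬C}
   clash {C, ¬C} at c — c ∈ C
4. Entailed for c: {A, B, C}

{A, B, C}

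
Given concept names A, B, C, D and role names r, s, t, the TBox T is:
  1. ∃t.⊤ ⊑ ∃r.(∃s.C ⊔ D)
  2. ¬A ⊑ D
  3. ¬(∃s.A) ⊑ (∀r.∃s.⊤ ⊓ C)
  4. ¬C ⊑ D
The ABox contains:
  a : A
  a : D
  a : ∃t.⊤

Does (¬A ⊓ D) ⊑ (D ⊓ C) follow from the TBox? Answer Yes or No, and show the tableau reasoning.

No

1. (¬A ⊓ D) ⊑ (D ⊓ C)  ⇔  ((¬A ⊓ D) ⊓ (¬D ⊔ ¬C)) unsat w.r.t. T
   open: L(x₀) ⊇ {D, ¬A, ¬C, ∀t.⊥, ∃s.A} (+ ∃-successors)
2. Hence (¬A ⊓ D) ⊑ (D ⊓ C): not entailed.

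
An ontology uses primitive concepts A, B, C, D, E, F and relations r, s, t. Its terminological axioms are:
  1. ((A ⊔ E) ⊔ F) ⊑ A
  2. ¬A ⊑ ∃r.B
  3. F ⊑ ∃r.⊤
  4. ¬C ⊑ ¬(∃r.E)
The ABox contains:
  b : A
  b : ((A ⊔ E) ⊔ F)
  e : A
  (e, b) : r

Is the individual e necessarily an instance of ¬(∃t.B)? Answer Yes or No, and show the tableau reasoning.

No

1. e : ¬(∃t.B)?  L(e) = {A} ∪ {∃t.B}
   open: L(e) ⊇ {A, C, ¬F, ∃t.B} (+ ∃-successors) — e ∉ ¬(∃t.B) possible
2. Hence e : ¬(∃t.B): not entailed.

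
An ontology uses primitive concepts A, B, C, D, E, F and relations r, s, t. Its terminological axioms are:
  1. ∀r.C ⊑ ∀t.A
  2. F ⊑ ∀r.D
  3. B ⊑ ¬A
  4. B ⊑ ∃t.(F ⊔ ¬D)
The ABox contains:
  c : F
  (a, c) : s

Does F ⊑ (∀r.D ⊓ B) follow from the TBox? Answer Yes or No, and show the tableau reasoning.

No

1. F ⊑ (∀r.D ⊓ B)  ⇔  (F ⊓ (∃r.¬D ⊔ ¬B)) unsat w.r.t. T
   apply at x₀: F⊑∀r.D
   open: L(x₀) ⊇ {F, ¬B, ∀r.D, ∃r.¬C} (+ ∃-successors)
2. Hence F ⊑ (∀r.D ⊓ B): not entailed.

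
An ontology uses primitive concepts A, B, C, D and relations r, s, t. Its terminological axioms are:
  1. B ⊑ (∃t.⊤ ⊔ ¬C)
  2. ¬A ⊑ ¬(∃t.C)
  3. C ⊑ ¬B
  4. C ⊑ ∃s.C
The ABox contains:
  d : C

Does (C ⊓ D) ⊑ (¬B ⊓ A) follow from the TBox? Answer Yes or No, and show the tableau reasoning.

No

1. (C ⊓ D) ⊑ (¬B ⊓ A)  ⇔  ((C ⊓ D) ⊓ (B ⊔ ¬A)) unsat w.r.t. T
   apply at x₀: C⊑¬B; C⊑∃s.C
   open: L(x₀) ⊇ {C, D, ¬A, ¬B, ∀t.¬C, …} (+ ∃-successors)
2. Hence (C ⊓ D) ⊑ (¬B ⊓ A): not entailed.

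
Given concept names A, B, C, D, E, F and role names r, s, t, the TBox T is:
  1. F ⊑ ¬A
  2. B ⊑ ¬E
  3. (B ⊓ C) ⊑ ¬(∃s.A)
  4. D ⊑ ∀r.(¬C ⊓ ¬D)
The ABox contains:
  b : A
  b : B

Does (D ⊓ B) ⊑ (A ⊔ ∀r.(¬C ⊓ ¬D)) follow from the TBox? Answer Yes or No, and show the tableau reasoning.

Yes

1. (D ⊓ B) ⊑ (A ⊔ ∀r.(¬C ⊓ ¬D))  ⇔  ((D ⊓ B) ⊓ (¬A ⊓ ∃r.(C ⊔ D))) unsat w.r.t. T
   all branches close; clash {D, ¬D} at an ∃-successor
2. Hence (D ⊓ B) ⊑ (A ⊔ ∀r.(¬C ⊓ ¬D)): entailed.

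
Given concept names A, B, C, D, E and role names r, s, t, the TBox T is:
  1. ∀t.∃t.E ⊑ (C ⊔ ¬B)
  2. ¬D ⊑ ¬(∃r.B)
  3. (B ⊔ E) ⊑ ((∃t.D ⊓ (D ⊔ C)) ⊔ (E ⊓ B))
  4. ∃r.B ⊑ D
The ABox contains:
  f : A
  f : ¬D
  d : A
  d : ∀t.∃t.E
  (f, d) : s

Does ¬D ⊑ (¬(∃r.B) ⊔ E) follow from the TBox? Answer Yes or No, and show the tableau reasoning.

1. ¬D ⊑ (¬(∃r.B) ⊔ E)  ⇔  (¬D ⊓ (∃r.B ⊓ ¬E)) unsat w.r.t. T
   all branches close; clash {E, ¬E} at x₀
2. Hence ¬D ⊑ (¬(∃r.B) ⊔ E): entailed.

Yes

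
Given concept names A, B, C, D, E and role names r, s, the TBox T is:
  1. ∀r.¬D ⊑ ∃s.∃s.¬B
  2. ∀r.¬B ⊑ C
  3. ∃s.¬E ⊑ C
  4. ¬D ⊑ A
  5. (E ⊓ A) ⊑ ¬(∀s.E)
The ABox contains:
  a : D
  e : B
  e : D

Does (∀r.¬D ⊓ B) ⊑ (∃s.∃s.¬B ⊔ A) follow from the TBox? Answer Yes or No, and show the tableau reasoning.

1. (∀r.¬D ⊓ B) ⊑ (∃s.∃s.¬B ⊔ A)  ⇔  ((∀r.¬D ⊓ B) ⊓ (∀s.∀s.B ⊓ ¬A)) unsat w.r.t. T
   all branches close; clash {A, ¬A} at x₀
2. Hence (∀r.¬D ⊓ B) ⊑ (∃s.∃s.¬B ⊔ A): entailed.

Yes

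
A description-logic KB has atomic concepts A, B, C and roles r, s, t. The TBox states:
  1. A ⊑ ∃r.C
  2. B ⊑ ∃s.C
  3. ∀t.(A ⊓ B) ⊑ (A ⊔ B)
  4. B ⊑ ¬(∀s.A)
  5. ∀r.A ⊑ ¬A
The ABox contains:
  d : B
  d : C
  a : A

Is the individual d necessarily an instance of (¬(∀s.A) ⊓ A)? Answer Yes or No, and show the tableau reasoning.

1. d : (¬(∀s.A) ⊓ A)?  L(d) = {B, C} ∪ {(∀s.A ⊔ ¬A)}
   apply at d: B⊑∃s.C; B⊑¬(∀s.A)
   open: L(d) ⊇ {B, C, ¬A, ∃s.C, ∃s.¬A, …} (+ ∃-successors) — d ∉ (¬(∀s.A) ⊓ A) possible
2. Hence d : (¬(∀s.A) ⊓ A): not entailed.

No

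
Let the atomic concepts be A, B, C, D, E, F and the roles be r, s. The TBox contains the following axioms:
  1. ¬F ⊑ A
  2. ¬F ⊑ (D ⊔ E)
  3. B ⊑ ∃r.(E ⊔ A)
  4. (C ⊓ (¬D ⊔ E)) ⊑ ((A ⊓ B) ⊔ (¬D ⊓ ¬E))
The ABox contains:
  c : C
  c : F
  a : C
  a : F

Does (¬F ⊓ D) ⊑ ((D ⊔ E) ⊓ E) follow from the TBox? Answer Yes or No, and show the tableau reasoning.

1. (¬F ⊓ D) ⊑ ((D ⊔ E) ⊓ E)  ⇔  ((¬F ⊓ D) ⊓ ((¬D ⊓ ¬E) ⊔ ¬E)) unsat w.r.t. T
   apply at x₀: ¬F⊑A; ¬F⊑(D ⊔ E)
   open: L(x₀) ⊇ {A, D, ¬B, ¬C, ¬E, …}
2. Hence (¬F ⊓ D) ⊑ ((D ⊔ E) ⊓ E): not entailed.

No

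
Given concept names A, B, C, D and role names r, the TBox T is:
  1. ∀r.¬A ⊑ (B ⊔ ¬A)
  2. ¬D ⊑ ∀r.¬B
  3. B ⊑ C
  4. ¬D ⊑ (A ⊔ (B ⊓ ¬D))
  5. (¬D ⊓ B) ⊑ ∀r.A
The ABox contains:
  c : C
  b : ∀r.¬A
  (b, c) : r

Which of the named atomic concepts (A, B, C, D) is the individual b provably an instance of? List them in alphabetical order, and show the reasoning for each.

{D}

1. b : A?  L(b) = {∀r.¬A} ∪ {¬A}
   apply at b: ∀r.¬A⊑(B ⊔ ¬A)
   open: L(b) ⊇ {D, ¬A, ¬B, ∀r.¬A} — b ∉ A possible
2. b : B?  L(b) = {∀r.¬A} ∪ {¬B}
   apply at b: ∀r.¬A⊑(B ⊔ ¬A)
   open: L(b) ⊇ {D, ¬A, ¬B, ∀r.¬A} — b ∉ B possible
3. b : C?  L(b) = {∀r.¬A} ∪ {¬C}
   apply at b: ∀r.¬A⊑(B ⊔ ¬A)
   open: L(b) ⊇ {D, ¬A, ¬B, ¬C, ∀r.¬A} — b ∉ C possible
4. b : D?  L(b) = {∀r.¬A} ∪ {¬D}
   clash {A, ¬A} at c — b ∈ D
5. Entailed for b: {D}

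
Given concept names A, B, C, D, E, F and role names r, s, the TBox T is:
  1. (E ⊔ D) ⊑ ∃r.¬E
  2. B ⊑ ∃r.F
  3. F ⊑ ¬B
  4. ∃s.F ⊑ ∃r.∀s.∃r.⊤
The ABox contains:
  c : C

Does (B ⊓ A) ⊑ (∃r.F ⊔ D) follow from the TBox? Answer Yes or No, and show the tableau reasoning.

Yes

1. (B ⊓ A) ⊑ (∃r.F ⊔ D)  ⇔  ((B ⊓ A) ⊓ (∀r.¬F ⊓ ¬D)) unsat w.r.t. T
   all branches close; clash {B, ¬B} at x₀
2. Hence (B ⊓ A) ⊑ (∃r.F ⊔ D): entailed.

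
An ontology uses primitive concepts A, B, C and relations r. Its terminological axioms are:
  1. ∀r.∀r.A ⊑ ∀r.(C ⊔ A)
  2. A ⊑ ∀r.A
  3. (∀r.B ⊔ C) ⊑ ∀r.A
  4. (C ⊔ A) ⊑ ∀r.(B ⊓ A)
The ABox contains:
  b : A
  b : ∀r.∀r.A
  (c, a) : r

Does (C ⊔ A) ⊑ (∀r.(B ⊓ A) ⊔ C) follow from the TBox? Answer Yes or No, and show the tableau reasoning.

Yes

1. (C ⊔ A) ⊑ (∀r.(B ⊓ A) ⊔ C)  ⇔  ((C ⊔ A) ⊓ (∃r.(¬B ⊔ ¬A) ⊓ ¬C)) unsat w.r.t. T
   all branches close; clash {A, ¬A} at an ∃-successor
2. Hence (C ⊔ A) ⊑ (∀r.(B ⊓ A) ⊔ C): entailed.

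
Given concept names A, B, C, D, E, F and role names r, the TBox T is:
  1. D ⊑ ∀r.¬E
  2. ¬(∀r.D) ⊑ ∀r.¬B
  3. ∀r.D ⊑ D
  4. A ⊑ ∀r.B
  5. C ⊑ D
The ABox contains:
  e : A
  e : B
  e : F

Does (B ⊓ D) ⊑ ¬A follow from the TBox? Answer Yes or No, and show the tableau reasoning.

1. (B ⊓ D) ⊑ ¬A  ⇔  ((B ⊓ D) ⊓ A) unsat w.r.t. T
   apply at x₀: D⊑∀r.¬E; A⊑∀r.B
   open: L(x₀) ⊇ {A, B, D, ∀r.B, ∀r.D, …}
2. Hence (B ⊓ D) ⊑ ¬A: not entailed.

No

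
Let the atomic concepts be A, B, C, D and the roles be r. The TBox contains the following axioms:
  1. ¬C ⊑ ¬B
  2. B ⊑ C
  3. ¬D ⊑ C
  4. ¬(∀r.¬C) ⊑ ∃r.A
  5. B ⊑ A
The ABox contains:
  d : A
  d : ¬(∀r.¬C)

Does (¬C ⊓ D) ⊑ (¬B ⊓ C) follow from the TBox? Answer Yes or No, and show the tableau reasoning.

1. (¬C ⊓ D) ⊑ (¬B ⊓ C)  ⇔  ((¬C ⊓ D) ⊓ (B ⊔ ¬C)) unsat w.r.t. T
   apply at x₀: ¬C⊑¬B
   open: L(x₀) ⊇ {D, ¬B, ¬C, ∀r.¬C}
2. Hence (¬C ⊓ D) ⊑ (¬B ⊓ C): not entailed.

No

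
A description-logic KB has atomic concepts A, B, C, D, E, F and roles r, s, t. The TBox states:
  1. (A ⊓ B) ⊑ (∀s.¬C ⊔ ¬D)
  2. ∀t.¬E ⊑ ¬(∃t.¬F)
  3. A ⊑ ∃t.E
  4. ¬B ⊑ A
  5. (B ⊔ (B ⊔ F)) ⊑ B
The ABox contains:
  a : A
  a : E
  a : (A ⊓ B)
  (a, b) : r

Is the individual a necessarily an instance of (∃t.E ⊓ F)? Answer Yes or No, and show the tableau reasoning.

No

1. a : (∃t.E ⊓ F)?  L(a) = {A, E, (A ⊓ B)} ∪ {(∀t.¬E ⊔ ¬F)}
   apply at a: (A ⊓ B)⊑(∀s.¬C ⊔ ¬D); A⊑∃t.E
   open: L(a) ⊇ {A, B, E, ¬F, ∀s.¬C, …} (+ ∃-successors) — a ∉ (∃t.E ⊓ F) possible
2. Hence a : (∃t.E ⊓ F): not entailed.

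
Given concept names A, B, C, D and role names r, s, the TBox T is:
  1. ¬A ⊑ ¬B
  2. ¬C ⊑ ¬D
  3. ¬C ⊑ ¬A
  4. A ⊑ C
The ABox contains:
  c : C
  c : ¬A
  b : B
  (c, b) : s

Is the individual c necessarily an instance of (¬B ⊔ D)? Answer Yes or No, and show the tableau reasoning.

1. c : (¬B ⊔ D)?  L(c) = {C, ¬A} ∪ {(B ⊓ ¬D)}
   clash {B, ¬B} at c — c ∈ (¬B ⊔ D)
2. Hence c : (¬B ⊔ D): entailed.

Yes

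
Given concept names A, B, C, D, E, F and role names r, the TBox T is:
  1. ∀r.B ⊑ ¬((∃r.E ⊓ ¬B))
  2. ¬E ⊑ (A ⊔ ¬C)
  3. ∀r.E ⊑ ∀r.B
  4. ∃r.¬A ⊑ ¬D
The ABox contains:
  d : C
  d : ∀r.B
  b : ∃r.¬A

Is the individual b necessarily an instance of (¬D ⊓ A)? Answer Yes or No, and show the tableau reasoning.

1. b : (¬D ⊓ A)?  L(b) = {∃r.¬A} ∪ {(D ⊔ ¬A)}
   apply at b: ∃r.¬A⊑¬D
   open: L(b) ⊇ {E, ¬A, ¬D, ∃r.¬A, ∃r.¬B, …} (+ ∃-successors) — b ∉ (¬D ⊓ A) possible
2. Hence b : (¬D ⊓ A): not entailed.

No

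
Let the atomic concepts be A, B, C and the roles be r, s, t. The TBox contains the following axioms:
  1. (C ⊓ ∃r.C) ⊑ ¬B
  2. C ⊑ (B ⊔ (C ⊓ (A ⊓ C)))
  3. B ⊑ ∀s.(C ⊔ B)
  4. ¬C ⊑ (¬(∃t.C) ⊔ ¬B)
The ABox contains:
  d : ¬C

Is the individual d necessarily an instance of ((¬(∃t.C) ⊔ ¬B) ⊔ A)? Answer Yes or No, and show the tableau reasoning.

1. d : ((¬(∃t.C) ⊔ ¬B) ⊔ A)?  L(d) = {¬C} ∪ {((∃t.C ⊓ B) ⊓ ¬A)}
   clash {B, ¬B} at d — d ∈ ((¬(∃t.C) ⊔ ¬B) ⊔ A)
2. Hence d : ((¬(∃t.C) ⊔ ¬B) ⊔ A): entailed.

Yes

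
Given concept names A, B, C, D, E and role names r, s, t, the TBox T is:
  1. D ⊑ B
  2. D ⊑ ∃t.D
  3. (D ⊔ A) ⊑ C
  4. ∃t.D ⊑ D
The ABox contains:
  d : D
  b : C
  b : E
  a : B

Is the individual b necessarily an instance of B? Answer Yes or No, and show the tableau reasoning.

No

1. b : B?  L(b) = {C, E} ∪ {¬B}
   open: L(b) ⊇ {C, E, ¬B, ¬D, ∀t.¬D} — b ∉ B possible
2. Hence b : B: not entailed.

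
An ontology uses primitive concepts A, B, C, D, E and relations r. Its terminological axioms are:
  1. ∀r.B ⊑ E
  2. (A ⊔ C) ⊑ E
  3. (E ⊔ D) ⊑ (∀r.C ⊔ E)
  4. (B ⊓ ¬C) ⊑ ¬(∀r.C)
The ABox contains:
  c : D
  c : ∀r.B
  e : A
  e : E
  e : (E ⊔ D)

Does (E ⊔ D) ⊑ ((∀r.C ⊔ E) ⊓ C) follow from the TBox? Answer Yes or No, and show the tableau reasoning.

No

1. (E ⊔ D) ⊑ ((∀r.C ⊔ E) ⊓ C)  ⇔  ((E ⊔ D) ⊓ ((∃r.¬C ⊓ ¬E) ⊔ ¬C)) unsat w.r.t. T
   apply at x₀: (E ⊔ D)⊑(∀r.C ⊔ E)
   open: L(x₀) ⊇ {E, ¬B, ¬C}
2. Hence (E ⊔ D) ⊑ ((∀r.C ⊔ E) ⊓ C): not entailed.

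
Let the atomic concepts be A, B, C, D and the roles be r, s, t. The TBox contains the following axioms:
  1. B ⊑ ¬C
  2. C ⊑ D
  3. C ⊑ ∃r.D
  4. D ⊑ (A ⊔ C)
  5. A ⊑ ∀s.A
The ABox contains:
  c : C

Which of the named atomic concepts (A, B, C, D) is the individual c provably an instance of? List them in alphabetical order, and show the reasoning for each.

{C, D}

1. c : A?  L(c) = {C} ∪ {¬A}
   apply at c: C⊑D; C⊑∃r.D
   open: L(c) ⊇ {C, D, ¬A, ¬B, ∃r.D} (+ ∃-successors) — c ∉ A possible
2. c : B?  L(c) = {C} ∪ {¬B}
   apply at c: C⊑D; C⊑∃r.D
   open: L(c) ⊇ {C, D, ¬A, ¬B, ∃r.D} (+ ∃-successors) — c ∉ B possible
3. c : C?  L(c) = {C} ∪ {¬C}
   clash {C, ¬C} at c — c ∈ C
4. c : D?  L(c) = {C} ∪ {¬D}
   clash {C, ¬C} at c — c ∈ D
5. Entailed for c: {C, D}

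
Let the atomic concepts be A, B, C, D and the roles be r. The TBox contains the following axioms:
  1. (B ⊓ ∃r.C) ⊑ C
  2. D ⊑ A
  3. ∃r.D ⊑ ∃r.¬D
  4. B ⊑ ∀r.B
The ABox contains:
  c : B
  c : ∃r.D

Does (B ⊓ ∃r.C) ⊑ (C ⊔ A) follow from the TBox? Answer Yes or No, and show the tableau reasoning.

Yes

1. (B ⊓ ∃r.C) ⊑ (C ⊔ A)  ⇔  ((B ⊓ ∃r.C) ⊓ (¬C ⊓ ¬A)) unsat w.r.t. T
   all branches close; clash {A, ¬A} at x₀
2. Hence (B ⊓ ∃r.C) ⊑ (C ⊔ A): entailed.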